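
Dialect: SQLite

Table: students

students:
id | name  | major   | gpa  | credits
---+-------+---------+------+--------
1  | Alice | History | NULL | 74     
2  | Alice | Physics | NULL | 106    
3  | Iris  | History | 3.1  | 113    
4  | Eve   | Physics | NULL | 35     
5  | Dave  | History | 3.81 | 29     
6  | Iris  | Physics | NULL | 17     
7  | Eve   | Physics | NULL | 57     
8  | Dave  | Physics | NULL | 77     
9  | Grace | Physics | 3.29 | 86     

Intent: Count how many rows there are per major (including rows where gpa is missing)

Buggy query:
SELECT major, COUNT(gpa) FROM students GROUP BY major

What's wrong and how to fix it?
Bug: COUNT(column) counts non-NULL values only; rows with NULL gpa aren't counted

Fix: Use COUNT(*) to count all rows regardless of NULL

Corrected query:
SELECT major, COUNT(*) FROM students GROUP BY major

Result:
major   | COUNT(*)
--------+---------
History | 3       
Physics | 6       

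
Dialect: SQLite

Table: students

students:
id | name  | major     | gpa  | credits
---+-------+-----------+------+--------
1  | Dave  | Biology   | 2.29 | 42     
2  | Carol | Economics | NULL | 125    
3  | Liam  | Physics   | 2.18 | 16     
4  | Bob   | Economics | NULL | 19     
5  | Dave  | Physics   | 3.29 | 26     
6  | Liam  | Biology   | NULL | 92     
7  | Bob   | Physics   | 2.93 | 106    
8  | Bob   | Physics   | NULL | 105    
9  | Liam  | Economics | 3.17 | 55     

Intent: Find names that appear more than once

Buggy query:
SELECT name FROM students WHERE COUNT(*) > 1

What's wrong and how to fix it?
Bug: WHERE can't reference COUNT(*); aggregates are computed after WHERE

Fix: GROUP BY name, then filter groups with HAVING COUNT(*) > 1

Corrected query:
SELECT name FROM students GROUP BY name HAVING COUNT(*) > 1

Result:
name
----
Bob 
Dave
Liam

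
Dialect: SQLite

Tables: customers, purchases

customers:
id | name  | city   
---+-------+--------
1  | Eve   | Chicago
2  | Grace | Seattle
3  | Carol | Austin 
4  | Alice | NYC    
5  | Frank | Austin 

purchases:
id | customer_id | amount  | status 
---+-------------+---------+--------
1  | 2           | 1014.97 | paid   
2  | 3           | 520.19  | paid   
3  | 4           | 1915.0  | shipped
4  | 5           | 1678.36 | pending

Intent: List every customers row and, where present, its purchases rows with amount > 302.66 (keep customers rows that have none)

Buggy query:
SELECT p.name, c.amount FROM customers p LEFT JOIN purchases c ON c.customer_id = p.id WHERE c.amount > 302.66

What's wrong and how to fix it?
Bug: A WHERE condition on the right-hand table after LEFT JOIN drops unmatched parents

Fix: Move the right-table condition into the ON clause so unmatched parents are kept

Corrected query:
SELECT p.name, c.amount FROM customers p LEFT JOIN purchases c ON c.customer_id = p.id AND c.amount > 302.66

Result:
name  | amount 
------+--------
Eve   | NULL   
Grace | 1014.97
Carol | 520.19 
Alice | 1915   
Frank | 1678.36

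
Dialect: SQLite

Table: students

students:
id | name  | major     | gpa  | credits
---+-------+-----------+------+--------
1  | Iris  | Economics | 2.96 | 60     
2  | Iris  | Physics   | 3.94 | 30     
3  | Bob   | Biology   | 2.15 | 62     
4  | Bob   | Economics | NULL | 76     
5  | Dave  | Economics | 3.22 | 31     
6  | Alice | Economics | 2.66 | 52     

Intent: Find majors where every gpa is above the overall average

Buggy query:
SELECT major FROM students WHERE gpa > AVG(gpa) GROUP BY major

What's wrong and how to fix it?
Bug: AVG() is an aggregate; it can't sit directly in WHERE

Fix: Compute the overall average in a scalar subquery and compare each group's MIN against it in HAVING

Corrected query:
SELECT major FROM students GROUP BY major HAVING MIN(gpa) > (SELECT AVG(gpa) FROM students)

Result:
major  
-------
Physics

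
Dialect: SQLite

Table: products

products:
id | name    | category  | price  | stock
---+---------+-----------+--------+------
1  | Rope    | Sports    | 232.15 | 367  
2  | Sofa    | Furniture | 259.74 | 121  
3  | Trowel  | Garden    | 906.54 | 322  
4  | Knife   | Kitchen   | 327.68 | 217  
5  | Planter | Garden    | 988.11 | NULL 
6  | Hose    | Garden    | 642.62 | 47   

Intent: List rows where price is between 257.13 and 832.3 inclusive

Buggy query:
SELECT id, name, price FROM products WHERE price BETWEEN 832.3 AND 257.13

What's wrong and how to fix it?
Bug: The bounds are reversed; BETWEEN a AND b requires a <= b to match anything

Fix: Write BETWEEN 257.13 AND 832.3

Corrected query:
SELECT id, name, price FROM products WHERE price BETWEEN 257.13 AND 832.3

Result:
id | name  | price 
---+-------+-------
2  | Sofa  | 259.74
4  | Knife | 327.68
6  | Hose  | 642.62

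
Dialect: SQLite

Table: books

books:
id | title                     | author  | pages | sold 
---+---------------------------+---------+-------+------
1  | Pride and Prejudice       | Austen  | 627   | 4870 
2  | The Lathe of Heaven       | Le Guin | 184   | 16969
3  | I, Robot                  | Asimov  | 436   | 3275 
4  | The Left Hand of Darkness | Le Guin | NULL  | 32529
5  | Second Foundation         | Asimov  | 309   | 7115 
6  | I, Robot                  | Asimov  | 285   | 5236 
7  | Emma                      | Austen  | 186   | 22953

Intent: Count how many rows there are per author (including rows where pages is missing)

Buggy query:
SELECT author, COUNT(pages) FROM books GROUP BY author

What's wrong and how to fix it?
Bug: COUNT(column) counts non-NULL values only; rows with NULL pages aren't counted

Fix: Replace COUNT(pages) with COUNT(*)

Corrected query:
SELECT author, COUNT(*) FROM books GROUP BY author

Result:
author  | COUNT(*)
--------+---------
Asimov  | 3       
Austen  | 2       
Le Guin | 2       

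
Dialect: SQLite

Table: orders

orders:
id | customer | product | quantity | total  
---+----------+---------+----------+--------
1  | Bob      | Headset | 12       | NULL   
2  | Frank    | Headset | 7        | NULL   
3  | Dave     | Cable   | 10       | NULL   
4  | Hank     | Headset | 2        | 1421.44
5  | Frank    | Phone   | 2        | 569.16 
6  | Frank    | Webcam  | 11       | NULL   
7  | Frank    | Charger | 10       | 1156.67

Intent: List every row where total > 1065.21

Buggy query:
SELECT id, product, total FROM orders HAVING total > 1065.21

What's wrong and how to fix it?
Bug: HAVING filters the output of aggregation, but this query has no GROUP BY and no aggregate functions, so SQLite rejects it (HAVING clause on a non-aggregate query); the condition here is per row

Fix: Replace HAVING with WHERE since the condition applies to individual rows

Corrected query:
SELECT id, product, total FROM orders WHERE total > 1065.21

Result:
id | product | total  
---+---------+--------
4  | Headset | 1421.44
7  | Charger | 1156.67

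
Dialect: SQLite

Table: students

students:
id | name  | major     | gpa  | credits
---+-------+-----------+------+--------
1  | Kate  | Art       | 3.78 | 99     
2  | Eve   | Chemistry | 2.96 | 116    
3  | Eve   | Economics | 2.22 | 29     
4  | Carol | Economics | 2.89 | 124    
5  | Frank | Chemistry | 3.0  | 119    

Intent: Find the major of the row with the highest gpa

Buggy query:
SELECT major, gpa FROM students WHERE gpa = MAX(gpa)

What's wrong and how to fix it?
Bug: WHERE is evaluated per row; an aggregate over the whole table isn't defined there

Fix: Wrap MAX in a scalar subquery so WHERE compares against a single value

Corrected query:
SELECT major, gpa FROM students WHERE gpa = (SELECT MAX(gpa) FROM students)

Result:
major | gpa 
------+-----
Art   | 3.78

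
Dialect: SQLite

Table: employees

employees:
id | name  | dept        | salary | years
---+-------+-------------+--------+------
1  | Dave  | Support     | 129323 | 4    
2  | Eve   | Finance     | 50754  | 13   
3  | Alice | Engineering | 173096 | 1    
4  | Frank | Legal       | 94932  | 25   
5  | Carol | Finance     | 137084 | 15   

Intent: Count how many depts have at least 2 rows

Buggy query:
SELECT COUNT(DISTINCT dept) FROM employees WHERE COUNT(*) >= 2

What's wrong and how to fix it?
Bug: COUNT(*) cannot appear in WHERE; the per-group count doesn't exist yet

Fix: Use a subquery that GROUPs and filters with HAVING, then count its rows

Corrected query:
SELECT COUNT(*) FROM (SELECT dept FROM employees GROUP BY dept HAVING COUNT(*) >= 2)

Result:
COUNT(*)
--------
1       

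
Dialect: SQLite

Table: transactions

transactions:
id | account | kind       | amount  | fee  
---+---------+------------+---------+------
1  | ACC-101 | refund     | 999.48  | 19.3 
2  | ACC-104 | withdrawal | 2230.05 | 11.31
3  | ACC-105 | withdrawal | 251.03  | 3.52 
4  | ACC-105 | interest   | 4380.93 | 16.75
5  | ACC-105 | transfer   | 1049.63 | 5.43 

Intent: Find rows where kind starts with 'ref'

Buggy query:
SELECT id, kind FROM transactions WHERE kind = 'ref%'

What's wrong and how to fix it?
Bug: Wildcards only work with LIKE; '=' treats '%' as a literal character

Fix: Replace '=' with LIKE so 'ref%' is treated as a pattern

Corrected query:
SELECT id, kind FROM transactions WHERE kind LIKE 'ref%'

Result:
id | kind  
---+-------
1  | refund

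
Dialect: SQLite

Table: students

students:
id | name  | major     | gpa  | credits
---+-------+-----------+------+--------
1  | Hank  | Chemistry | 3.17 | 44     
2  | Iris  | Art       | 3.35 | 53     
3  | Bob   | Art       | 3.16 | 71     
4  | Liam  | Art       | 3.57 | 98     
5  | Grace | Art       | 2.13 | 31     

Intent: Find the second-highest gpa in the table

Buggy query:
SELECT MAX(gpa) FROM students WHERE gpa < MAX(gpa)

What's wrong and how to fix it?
Bug: The inner MAX is an aggregate inside WHERE, which is not allowed

Fix: Compute the overall MAX in a subquery, then take MAX of rows below it

Corrected query:
SELECT MAX(gpa) FROM students WHERE gpa < (SELECT MAX(gpa) FROM students)

Result:
MAX(gpa)
--------
3.35    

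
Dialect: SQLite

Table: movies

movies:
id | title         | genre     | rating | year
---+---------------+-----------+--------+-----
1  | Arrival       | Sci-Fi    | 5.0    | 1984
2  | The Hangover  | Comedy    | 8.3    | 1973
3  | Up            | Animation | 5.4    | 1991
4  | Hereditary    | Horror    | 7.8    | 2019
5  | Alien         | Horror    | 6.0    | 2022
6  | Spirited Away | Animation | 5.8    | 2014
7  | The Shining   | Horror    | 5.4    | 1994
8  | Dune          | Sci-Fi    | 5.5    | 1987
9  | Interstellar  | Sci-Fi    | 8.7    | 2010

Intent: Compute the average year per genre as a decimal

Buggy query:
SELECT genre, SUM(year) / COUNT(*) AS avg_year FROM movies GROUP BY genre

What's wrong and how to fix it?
Bug: Both operands are integers, so '/' performs integer division and truncates

Fix: Cast one side to REAL so the division keeps the fractional part

Corrected query:
SELECT genre, SUM(year) * 1.0 / COUNT(*) AS avg_year FROM movies GROUP BY genre

Result:
genre     | avg_year   
----------+------------
Animation | 2002.5     
Comedy    | 1973       
Horror    | 2011.666667
Sci-Fi    | 1993.666667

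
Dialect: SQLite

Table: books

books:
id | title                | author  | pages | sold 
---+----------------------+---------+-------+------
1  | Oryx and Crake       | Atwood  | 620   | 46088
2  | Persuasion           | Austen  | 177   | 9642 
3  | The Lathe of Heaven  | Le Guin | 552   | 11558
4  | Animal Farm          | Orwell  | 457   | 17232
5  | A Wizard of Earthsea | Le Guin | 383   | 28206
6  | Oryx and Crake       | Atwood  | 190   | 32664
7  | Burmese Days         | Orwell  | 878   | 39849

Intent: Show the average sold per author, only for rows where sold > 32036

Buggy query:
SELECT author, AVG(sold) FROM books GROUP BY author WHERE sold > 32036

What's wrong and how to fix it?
Bug: WHERE cannot follow GROUP BY

Fix: Place WHERE between FROM and GROUP BY

Corrected query:
SELECT author, AVG(sold) FROM books WHERE sold > 32036 GROUP BY author

Result:
author | AVG(sold)
-------+----------
Atwood | 39376    
Orwell | 39849    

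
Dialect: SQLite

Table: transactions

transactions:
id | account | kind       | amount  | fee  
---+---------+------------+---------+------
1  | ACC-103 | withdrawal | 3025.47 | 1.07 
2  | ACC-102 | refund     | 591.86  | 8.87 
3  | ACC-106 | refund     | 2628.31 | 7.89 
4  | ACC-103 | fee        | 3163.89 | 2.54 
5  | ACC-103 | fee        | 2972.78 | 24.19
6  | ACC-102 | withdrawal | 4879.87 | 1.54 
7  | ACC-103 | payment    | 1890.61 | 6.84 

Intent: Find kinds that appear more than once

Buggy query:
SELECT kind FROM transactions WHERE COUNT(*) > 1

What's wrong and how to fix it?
Bug: WHERE can't reference COUNT(*); aggregates are computed after WHERE

Fix: Group first, then use HAVING for the count condition

Corrected query:
SELECT kind FROM transactions GROUP BY kind HAVING COUNT(*) > 1

Result:
kind      
----------
fee       
refund    
withdrawal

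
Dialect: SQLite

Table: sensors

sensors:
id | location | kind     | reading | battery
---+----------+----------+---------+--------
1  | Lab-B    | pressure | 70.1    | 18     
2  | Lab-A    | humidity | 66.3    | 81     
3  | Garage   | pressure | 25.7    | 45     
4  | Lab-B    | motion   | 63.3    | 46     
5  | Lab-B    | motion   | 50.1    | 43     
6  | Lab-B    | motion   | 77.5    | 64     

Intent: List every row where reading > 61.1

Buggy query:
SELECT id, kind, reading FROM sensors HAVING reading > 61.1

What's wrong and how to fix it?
Bug: This is a non-aggregate query (no GROUP BY, no aggregates), so in SQLite the HAVING clause is invalid here; a row-level condition belongs in WHERE

Fix: Use WHERE for row-level filtering

Corrected query:
SELECT id, kind, reading FROM sensors WHERE reading > 61.1

Result:
id | kind     | reading
---+----------+--------
1  | pressure | 70.1   
2  | humidity | 66.3   
4  | motion   | 63.3   
6  | motion   | 77.5   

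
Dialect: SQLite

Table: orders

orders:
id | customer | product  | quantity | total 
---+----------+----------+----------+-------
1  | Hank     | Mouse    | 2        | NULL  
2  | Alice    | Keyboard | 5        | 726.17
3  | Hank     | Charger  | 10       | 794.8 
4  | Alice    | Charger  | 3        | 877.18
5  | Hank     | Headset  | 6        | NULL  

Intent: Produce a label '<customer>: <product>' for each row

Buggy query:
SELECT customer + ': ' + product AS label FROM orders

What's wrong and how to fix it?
Bug: SQLite uses || for string concatenation; + coerces text to numbers (yielding 0)

Fix: Replace + with || to concatenate text

Corrected query:
SELECT customer || ': ' || product AS label FROM orders

Result:
label          
---------------
Hank: Mouse    
Alice: Keyboard
Hank: Charger  
Alice: Charger 
Hank: Headset  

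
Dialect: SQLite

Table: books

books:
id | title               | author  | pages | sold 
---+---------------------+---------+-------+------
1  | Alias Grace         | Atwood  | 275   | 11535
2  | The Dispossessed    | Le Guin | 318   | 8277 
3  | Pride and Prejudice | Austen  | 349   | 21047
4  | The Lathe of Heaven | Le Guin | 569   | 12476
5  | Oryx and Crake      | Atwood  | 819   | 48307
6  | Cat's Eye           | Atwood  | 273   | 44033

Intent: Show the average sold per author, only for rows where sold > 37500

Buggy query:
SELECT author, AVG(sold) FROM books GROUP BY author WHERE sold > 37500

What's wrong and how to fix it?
Bug: WHERE cannot follow GROUP BY

Fix: Move the WHERE clause before GROUP BY

Corrected query:
SELECT author, AVG(sold) FROM books WHERE sold > 37500 GROUP BY author

Result:
author | AVG(sold)
-------+----------
Atwood | 46170    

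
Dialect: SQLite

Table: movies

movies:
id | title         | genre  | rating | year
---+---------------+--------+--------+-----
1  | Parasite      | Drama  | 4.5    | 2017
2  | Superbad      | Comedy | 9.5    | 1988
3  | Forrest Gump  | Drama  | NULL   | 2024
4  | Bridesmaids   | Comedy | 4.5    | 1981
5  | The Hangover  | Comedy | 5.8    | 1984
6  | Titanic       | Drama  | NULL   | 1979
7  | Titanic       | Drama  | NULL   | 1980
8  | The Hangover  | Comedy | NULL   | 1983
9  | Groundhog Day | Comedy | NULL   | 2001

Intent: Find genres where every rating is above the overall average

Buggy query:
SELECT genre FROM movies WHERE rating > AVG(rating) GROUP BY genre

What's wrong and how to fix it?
Bug: WHERE evaluates per row before aggregation, so AVG() is unavailable

Fix: Use a subquery for AVG and a HAVING MIN(...) filter so the condition holds for every row in the group

Corrected query:
SELECT genre FROM movies GROUP BY genre HAVING MIN(rating) > (SELECT AVG(rating) FROM movies)

Result:
(no rows)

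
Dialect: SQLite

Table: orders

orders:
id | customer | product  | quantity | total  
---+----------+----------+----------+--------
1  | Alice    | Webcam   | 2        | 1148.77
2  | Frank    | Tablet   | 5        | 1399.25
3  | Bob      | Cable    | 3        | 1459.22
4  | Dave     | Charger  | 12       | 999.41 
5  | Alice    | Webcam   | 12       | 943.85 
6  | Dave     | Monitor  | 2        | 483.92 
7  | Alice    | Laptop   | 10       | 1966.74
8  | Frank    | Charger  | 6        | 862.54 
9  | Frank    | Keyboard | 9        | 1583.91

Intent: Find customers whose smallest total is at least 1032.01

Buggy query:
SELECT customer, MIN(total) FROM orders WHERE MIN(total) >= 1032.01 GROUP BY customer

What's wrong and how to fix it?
Bug: Aggregates like MIN are computed per group after WHERE runs

Fix: Use HAVING for the per-group MIN condition

Corrected query:
SELECT customer, MIN(total) FROM orders GROUP BY customer HAVING MIN(total) >= 1032.01

Result:
customer | MIN(total)
---------+-----------
Bob      | 1459.22   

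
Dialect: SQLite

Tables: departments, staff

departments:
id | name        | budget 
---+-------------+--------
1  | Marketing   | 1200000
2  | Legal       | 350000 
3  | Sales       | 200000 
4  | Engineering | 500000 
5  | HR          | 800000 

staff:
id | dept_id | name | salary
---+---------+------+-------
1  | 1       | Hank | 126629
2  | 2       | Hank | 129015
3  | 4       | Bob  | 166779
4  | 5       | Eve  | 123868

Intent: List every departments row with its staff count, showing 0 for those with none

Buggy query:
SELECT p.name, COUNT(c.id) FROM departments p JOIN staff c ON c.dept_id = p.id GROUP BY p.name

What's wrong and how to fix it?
Bug: An inner join excludes parents with zero children

Fix: Use LEFT JOIN so parents without children still appear (COUNT(c.id) gives 0)

Corrected query:
SELECT p.name, COUNT(c.id) FROM departments p LEFT JOIN staff c ON c.dept_id = p.id GROUP BY p.name

Result:
name        | COUNT(c.id)
------------+------------
Engineering | 1          
HR          | 1          
Legal       | 1          
Marketing   | 1          
Sales       | 0          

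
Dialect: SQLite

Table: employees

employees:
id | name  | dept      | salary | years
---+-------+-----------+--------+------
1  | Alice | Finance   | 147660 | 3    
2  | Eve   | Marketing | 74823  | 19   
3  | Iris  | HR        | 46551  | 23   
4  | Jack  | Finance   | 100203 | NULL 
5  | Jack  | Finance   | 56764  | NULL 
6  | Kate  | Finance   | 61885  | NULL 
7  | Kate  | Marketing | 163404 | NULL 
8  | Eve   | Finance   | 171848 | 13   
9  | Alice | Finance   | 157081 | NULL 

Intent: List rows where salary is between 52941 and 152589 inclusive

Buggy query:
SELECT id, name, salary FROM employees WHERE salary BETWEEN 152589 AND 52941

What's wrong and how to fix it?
Bug: BETWEEN expects the lower bound first; with 152589 AND 52941 the range is empty

Fix: Write BETWEEN 52941 AND 152589

Corrected query:
SELECT id, name, salary FROM employees WHERE salary BETWEEN 52941 AND 152589

Result:
id | name  | salary
---+-------+-------
1  | Alice | 147660
2  | Eve   | 74823 
4  | Jack  | 100203
5  | Jack  | 56764 
6  | Kate  | 61885 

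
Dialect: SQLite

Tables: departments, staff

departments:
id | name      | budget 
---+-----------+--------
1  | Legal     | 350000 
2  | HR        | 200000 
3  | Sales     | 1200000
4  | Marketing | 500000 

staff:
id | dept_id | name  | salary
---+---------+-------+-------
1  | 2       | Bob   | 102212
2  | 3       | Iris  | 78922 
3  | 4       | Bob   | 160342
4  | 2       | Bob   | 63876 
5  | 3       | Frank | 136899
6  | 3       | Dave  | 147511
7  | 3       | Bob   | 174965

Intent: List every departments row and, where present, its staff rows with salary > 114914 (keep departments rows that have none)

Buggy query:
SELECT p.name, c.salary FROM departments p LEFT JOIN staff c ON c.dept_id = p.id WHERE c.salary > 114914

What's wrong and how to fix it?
Bug: Filtering c.salary in WHERE discards the NULL rows produced by LEFT JOIN, turning it into an inner join

Fix: Put 'c.salary > 114914' in the JOIN's ON clause instead of WHERE

Corrected query:
SELECT p.name, c.salary FROM departments p LEFT JOIN staff c ON c.dept_id = p.id AND c.salary > 114914

Result:
name      | salary
----------+-------
Legal     | NULL  
HR        | NULL  
Sales     | 136899
Sales     | 147511
Sales     | 174965
Marketing | 160342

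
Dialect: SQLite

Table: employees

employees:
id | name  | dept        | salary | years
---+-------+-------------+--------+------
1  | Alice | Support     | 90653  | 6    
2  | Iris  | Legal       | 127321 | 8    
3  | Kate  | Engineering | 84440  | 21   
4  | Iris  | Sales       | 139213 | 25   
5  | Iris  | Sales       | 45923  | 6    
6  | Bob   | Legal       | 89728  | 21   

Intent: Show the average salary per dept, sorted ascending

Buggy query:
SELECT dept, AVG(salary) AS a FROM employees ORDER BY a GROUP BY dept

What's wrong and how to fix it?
Bug: ORDER BY appears before GROUP BY; SQL clause order requires GROUP BY first

Fix: Reorder: SELECT … FROM … GROUP BY … ORDER BY …

Corrected query:
SELECT dept, AVG(salary) AS a FROM employees GROUP BY dept ORDER BY a

Result:
dept        | a       
------------+---------
Engineering | 84440   
Support     | 90653   
Sales       | 92568   
Legal       | 108524.5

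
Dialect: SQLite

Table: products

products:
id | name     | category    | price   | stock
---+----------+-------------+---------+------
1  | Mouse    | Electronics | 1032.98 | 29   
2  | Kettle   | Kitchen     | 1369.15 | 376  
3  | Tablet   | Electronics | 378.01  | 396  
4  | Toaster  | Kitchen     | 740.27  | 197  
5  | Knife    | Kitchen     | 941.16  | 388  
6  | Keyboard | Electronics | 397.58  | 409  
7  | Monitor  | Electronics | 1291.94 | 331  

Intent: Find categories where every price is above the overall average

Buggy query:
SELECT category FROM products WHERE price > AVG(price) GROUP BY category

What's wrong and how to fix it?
Bug: WHERE evaluates per row before aggregation, so AVG() is unavailable

Fix: Compute the overall average in a scalar subquery and compare each group's MIN against it in HAVING

Corrected query:
SELECT category FROM products GROUP BY category HAVING MIN(price) > (SELECT AVG(price) FROM products)

Result:
(no rows)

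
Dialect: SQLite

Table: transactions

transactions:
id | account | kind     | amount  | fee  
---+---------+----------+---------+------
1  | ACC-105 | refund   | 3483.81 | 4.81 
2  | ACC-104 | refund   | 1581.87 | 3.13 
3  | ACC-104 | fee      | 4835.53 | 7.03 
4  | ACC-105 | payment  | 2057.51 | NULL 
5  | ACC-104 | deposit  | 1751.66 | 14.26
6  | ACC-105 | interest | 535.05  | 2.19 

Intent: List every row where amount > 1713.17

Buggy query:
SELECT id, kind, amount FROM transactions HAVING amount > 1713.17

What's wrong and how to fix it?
Bug: HAVING filters the output of aggregation, but this query has no GROUP BY and no aggregate functions, so SQLite rejects it (HAVING clause on a non-aggregate query); the condition here is per row

Fix: Replace HAVING with WHERE since the condition applies to individual rows

Corrected query:
SELECT id, kind, amount FROM transactions WHERE amount > 1713.17

Result:
id | kind    | amount 
---+---------+--------
1  | refund  | 3483.81
3  | fee     | 4835.53
4  | payment | 2057.51
5  | deposit | 1751.66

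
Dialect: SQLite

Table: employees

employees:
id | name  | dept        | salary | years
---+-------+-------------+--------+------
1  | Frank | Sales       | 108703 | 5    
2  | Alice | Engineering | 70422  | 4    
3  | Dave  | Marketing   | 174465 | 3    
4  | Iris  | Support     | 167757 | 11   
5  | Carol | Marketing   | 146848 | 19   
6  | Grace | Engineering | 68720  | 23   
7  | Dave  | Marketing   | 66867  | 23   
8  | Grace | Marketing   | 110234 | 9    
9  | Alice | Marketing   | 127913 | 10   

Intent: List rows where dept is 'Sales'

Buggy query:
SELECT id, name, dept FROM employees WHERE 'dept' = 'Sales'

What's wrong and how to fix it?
Bug: Single quotes denote string literals in SQL; the column name is being compared as a constant string

Fix: Reference the column as dept without single quotes

Corrected query:
SELECT id, name, dept FROM employees WHERE dept = 'Sales'

Result:
id | name  | dept 
---+-------+------
1  | Frank | Sales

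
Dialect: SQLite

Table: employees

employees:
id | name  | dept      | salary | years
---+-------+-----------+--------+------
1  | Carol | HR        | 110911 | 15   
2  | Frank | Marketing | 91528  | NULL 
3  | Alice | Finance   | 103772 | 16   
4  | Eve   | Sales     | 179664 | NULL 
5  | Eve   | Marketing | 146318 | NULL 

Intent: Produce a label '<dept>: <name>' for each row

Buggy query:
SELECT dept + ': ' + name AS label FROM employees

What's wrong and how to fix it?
Bug: '+' is numeric addition; on text columns SQLite converts them to 0 instead of concatenating

Fix: Replace + with || to concatenate text

Corrected query:
SELECT dept || ': ' || name AS label FROM employees

Result:
label           
----------------
HR: Carol       
Marketing: Frank
Finance: Alice  
Sales: Eve      
Marketing: Eve  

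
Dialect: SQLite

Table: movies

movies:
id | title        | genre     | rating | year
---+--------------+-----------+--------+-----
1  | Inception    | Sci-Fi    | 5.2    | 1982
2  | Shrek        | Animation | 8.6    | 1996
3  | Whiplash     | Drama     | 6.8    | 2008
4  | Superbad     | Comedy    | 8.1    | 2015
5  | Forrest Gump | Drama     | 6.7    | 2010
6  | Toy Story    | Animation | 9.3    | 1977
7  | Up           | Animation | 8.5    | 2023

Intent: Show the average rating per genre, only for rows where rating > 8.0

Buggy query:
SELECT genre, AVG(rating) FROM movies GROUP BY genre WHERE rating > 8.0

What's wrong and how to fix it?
Bug: Row-level WHERE must come before GROUP BY in the clause order

Fix: Move the WHERE clause before GROUP BY

Corrected query:
SELECT genre, AVG(rating) FROM movies WHERE rating > 8.0 GROUP BY genre

Result:
genre     | AVG(rating)
----------+------------
Animation | 8.8        
Comedy    | 8.1        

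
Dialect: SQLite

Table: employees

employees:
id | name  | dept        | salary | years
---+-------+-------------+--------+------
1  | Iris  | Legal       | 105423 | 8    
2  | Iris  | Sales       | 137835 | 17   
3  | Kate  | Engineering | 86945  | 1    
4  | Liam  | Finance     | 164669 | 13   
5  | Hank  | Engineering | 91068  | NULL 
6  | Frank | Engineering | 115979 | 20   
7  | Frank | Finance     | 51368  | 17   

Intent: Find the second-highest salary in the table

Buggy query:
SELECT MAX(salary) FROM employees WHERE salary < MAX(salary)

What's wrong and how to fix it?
Bug: The inner MAX is an aggregate inside WHERE, which is not allowed

Fix: Put the inner MAX in a scalar subquery

Corrected query:
SELECT MAX(salary) FROM employees WHERE salary < (SELECT MAX(salary) FROM employees)

Result:
MAX(salary)
-----------
137835     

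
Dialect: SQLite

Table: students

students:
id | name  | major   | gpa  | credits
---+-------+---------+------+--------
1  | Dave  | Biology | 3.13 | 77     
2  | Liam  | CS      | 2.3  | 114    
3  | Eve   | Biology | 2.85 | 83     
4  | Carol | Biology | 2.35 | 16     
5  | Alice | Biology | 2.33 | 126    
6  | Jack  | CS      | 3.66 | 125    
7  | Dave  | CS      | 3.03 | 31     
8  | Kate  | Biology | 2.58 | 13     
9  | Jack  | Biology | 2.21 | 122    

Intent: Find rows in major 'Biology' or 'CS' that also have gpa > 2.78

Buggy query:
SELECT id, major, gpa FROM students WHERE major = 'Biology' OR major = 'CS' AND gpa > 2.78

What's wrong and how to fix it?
Bug: AND binds tighter than OR, so this parses as major = 'Biology' OR (major = 'CS' AND gpa > 2.78)

Fix: Add parentheses around the OR so the AND applies to both alternatives

Corrected query:
SELECT id, major, gpa FROM students WHERE (major = 'Biology' OR major = 'CS') AND gpa > 2.78

Result:
id | major   | gpa 
---+---------+-----
1  | Biology | 3.13
3  | Biology | 2.85
6  | CS      | 3.66
7  | CS      | 3.03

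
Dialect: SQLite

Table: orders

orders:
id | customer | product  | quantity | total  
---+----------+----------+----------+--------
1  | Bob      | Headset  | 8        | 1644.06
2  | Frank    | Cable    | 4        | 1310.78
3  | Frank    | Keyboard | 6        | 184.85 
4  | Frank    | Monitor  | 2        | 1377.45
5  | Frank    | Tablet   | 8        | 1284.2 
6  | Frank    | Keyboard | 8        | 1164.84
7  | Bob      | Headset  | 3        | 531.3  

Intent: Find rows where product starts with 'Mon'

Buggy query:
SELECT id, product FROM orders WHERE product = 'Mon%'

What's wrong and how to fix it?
Bug: '=' compares the literal string including the % character; pattern matching needs LIKE

Fix: Use LIKE for wildcard pattern matching

Corrected query:
SELECT id, product FROM orders WHERE product LIKE 'Mon%'

Result:
id | product
---+--------
4  | Monitor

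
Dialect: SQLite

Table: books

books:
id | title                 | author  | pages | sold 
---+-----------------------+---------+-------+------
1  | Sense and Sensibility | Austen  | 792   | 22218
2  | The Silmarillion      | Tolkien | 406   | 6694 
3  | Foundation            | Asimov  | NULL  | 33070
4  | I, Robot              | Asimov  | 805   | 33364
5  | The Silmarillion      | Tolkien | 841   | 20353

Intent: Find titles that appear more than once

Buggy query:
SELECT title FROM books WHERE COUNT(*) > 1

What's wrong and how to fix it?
Bug: WHERE can't reference COUNT(*); aggregates are computed after WHERE

Fix: GROUP BY title, then filter groups with HAVING COUNT(*) > 1

Corrected query:
SELECT title FROM books GROUP BY title HAVING COUNT(*) > 1

Result:
title           
----------------
The Silmarillion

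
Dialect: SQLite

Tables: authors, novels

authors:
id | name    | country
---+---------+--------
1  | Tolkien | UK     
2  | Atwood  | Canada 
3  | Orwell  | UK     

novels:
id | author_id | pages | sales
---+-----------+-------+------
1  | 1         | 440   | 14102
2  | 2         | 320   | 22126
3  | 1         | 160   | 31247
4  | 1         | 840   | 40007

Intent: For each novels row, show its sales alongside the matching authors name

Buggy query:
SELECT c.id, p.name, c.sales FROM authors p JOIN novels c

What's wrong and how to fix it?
Bug: Missing join condition: each novels row is matched to all authors rows instead of just its own

Fix: Add ON c.author_id = p.id to the JOIN

Corrected query:
SELECT c.id, p.name, c.sales FROM authors p JOIN novels c ON c.author_id = p.id

Result:
id | name    | sales
---+---------+------
1  | Tolkien | 14102
2  | Atwood  | 22126
3  | Tolkien | 31247
4  | Tolkien | 40007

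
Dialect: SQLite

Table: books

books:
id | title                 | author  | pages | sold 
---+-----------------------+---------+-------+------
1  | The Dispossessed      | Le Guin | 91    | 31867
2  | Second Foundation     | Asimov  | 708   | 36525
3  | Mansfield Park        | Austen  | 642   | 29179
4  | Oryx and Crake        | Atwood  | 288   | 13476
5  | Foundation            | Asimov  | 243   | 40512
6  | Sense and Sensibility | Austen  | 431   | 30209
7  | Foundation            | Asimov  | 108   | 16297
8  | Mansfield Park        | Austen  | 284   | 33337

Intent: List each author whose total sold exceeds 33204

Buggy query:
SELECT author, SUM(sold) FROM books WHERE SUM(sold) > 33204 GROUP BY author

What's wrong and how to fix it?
Bug: Aggregate functions cannot appear in a WHERE clause

Fix: Use HAVING (which filters groups after aggregation) instead of WHERE

Corrected query:
SELECT author, SUM(sold) FROM books GROUP BY author HAVING SUM(sold) > 33204

Result:
author | SUM(sold)
-------+----------
Asimov | 93334    
Austen | 92725    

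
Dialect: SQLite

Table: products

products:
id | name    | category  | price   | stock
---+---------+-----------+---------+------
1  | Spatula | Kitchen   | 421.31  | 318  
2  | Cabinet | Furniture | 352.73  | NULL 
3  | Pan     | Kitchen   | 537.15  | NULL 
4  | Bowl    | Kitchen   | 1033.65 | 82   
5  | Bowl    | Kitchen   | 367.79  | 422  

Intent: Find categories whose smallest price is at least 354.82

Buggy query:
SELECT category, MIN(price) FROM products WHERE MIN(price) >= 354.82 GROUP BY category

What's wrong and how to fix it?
Bug: Aggregates like MIN are computed per group after WHERE runs

Fix: Replace WHERE with HAVING after the GROUP BY

Corrected query:
SELECT category, MIN(price) FROM products GROUP BY category HAVING MIN(price) >= 354.82

Result:
category | MIN(price)
---------+-----------
Kitchen  | 367.79    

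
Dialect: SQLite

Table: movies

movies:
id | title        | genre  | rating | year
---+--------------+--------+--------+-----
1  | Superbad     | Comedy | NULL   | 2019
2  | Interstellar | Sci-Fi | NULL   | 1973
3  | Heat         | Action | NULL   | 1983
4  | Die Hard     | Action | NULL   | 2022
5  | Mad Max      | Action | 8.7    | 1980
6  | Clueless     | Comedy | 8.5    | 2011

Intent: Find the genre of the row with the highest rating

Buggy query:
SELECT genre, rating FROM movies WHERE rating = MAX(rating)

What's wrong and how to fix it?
Bug: WHERE is evaluated per row; an aggregate over the whole table isn't defined there

Fix: Use a subquery: WHERE rating = (SELECT MAX(rating) FROM movies)

Corrected query:
SELECT genre, rating FROM movies WHERE rating = (SELECT MAX(rating) FROM movies)

Result:
genre  | rating
-------+-------
Action | 8.7   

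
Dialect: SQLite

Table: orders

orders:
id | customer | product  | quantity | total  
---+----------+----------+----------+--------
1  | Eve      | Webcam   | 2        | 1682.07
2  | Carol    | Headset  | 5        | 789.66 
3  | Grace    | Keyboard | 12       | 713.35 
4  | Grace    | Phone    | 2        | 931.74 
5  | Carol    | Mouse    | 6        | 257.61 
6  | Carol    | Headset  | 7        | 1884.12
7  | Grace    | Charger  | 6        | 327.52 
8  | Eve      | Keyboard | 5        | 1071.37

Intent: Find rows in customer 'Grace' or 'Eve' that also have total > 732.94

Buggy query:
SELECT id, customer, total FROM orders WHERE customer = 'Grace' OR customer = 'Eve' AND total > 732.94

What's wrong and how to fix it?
Bug: AND binds tighter than OR, so this parses as customer = 'Grace' OR (customer = 'Eve' AND total > 732.94)

Fix: Group the OR with parentheses (or use IN), then AND the threshold

Corrected query:
SELECT id, customer, total FROM orders WHERE (customer = 'Grace' OR customer = 'Eve') AND total > 732.94

Result:
id | customer | total  
---+----------+--------
1  | Eve      | 1682.07
4  | Grace    | 931.74 
8  | Eve      | 1071.37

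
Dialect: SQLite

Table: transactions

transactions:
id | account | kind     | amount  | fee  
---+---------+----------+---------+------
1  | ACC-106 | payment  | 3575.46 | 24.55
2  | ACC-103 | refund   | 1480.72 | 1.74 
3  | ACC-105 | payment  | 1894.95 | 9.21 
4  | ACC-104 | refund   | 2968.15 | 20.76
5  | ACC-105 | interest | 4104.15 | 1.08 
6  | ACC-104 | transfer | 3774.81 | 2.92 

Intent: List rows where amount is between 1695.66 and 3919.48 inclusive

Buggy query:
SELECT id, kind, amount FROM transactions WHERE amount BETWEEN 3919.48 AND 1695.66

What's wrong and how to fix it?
Bug: BETWEEN expects the lower bound first; with 3919.48 AND 1695.66 the range is empty

Fix: Write BETWEEN 1695.66 AND 3919.48

Corrected query:
SELECT id, kind, amount FROM transactions WHERE amount BETWEEN 1695.66 AND 3919.48

Result:
id | kind     | amount 
---+----------+--------
1  | payment  | 3575.46
3  | payment  | 1894.95
4  | refund   | 2968.15
6  | transfer | 3774.81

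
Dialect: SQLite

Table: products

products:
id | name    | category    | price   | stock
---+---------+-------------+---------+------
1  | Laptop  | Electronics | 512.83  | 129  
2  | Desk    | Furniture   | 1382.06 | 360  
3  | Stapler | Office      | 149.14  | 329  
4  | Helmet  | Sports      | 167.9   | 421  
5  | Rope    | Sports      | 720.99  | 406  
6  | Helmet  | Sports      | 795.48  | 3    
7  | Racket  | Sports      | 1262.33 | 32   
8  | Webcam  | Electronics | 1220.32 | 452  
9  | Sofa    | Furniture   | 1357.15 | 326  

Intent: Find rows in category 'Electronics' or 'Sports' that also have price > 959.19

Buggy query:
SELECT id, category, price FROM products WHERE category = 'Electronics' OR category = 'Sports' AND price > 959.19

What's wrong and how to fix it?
Bug: Without parentheses, AND is evaluated before OR, so the price filter only applies to the 'Sports' branch

Fix: Group the OR with parentheses (or use IN), then AND the threshold

Corrected query:
SELECT id, category, price FROM products WHERE (category = 'Electronics' OR category = 'Sports') AND price > 959.19

Result:
id | category    | price  
---+-------------+--------
7  | Sports      | 1262.33
8  | Electronics | 1220.32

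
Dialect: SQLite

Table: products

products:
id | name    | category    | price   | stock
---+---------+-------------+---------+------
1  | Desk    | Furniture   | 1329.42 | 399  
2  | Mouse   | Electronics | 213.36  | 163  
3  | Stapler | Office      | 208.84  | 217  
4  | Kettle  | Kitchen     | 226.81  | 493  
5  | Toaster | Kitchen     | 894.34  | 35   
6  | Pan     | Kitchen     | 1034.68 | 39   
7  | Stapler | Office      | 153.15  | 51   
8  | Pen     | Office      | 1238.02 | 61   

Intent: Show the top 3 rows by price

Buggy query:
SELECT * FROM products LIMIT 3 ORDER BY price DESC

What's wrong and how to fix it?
Bug: LIMIT must come after ORDER BY

Fix: Sort with ORDER BY, then apply LIMIT

Corrected query:
SELECT * FROM products ORDER BY price DESC LIMIT 3

Result:
id | name | category  | price   | stock
---+------+-----------+---------+------
1  | Desk | Furniture | 1329.42 | 399  
8  | Pen  | Office    | 1238.02 | 61   
6  | Pan  | Kitchen   | 1034.68 | 39   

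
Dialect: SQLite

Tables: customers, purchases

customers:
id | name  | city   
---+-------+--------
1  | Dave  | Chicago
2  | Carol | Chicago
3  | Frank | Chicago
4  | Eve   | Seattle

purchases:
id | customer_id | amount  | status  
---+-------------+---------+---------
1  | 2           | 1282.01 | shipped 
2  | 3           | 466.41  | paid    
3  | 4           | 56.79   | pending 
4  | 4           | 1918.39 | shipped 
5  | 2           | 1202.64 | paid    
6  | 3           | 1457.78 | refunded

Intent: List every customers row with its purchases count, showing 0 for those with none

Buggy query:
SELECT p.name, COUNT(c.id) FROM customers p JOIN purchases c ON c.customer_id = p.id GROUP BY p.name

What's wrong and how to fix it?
Bug: An inner join excludes parents with zero children

Fix: Switch to LEFT JOIN to retain unmatched parent rows

Corrected query:
SELECT p.name, COUNT(c.id) FROM customers p LEFT JOIN purchases c ON c.customer_id = p.id GROUP BY p.name

Result:
name  | COUNT(c.id)
------+------------
Carol | 2          
Dave  | 0          
Eve   | 2          
Frank | 2          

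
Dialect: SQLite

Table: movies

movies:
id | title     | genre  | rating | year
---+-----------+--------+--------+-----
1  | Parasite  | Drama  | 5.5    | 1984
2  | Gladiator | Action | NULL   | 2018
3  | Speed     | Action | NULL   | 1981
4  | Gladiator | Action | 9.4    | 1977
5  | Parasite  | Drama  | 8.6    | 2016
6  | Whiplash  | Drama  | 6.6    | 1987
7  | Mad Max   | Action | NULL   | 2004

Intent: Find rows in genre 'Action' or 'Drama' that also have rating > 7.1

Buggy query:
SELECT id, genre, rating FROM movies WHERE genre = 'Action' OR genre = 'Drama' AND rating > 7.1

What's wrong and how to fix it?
Bug: AND binds tighter than OR, so this parses as genre = 'Action' OR (genre = 'Drama' AND rating > 7.1)

Fix: Group the OR with parentheses (or use IN), then AND the threshold

Corrected query:
SELECT id, genre, rating FROM movies WHERE (genre = 'Action' OR genre = 'Drama') AND rating > 7.1

Result:
id | genre  | rating
---+--------+-------
4  | Action | 9.4   
5  | Drama  | 8.6   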